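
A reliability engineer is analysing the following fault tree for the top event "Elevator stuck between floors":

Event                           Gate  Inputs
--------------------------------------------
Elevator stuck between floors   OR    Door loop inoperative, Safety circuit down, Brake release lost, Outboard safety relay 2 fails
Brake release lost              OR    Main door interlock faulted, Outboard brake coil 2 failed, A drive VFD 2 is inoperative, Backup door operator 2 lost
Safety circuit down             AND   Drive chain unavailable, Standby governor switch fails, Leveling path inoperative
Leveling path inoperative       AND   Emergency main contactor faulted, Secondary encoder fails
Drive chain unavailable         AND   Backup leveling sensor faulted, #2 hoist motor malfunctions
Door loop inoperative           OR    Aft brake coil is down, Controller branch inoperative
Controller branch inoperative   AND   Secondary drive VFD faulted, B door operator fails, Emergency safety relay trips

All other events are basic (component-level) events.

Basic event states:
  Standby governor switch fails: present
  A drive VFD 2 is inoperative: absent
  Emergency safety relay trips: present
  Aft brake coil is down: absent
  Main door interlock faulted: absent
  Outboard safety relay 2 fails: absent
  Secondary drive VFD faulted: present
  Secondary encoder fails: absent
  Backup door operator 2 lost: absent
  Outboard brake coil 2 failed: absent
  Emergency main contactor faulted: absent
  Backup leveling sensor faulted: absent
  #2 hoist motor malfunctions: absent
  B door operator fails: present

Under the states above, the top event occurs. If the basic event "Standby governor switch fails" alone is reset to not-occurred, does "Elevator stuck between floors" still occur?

Counterfactual: set "Standby governor switch fails" to not occurred.
Controller branch inoperative [AND]: Secondary drive VFD faulted=occurs, B door operator fails=occurs, Emergency safety relay trips=occurs → all inputs occur → occurs.
Door loop inoperative [OR]: Aft brake coil is down=not, Controller branch inoperative=occurs → at least one input occurs → occurs.
Drive chain unavailable [AND]: Backup leveling sensor faulted=not, #2 hoist motor malfunctions=not → not all inputs occur → does not occur.
Leveling path inoperative [AND]: Emergency main contactor faulted=not, Secondary encoder fails=not → not all inputs occur → does not occur.
Safety circuit down [AND]: Drive chain unavailable=not, Standby governor switch fails=not, Leveling path inoperative=not → not all inputs occur → does not occur.
Brake release lost [OR]: Main door interlock faulted=not, Outboard brake coil 2 failed=not, A drive VFD 2 is inoperative=not, Backup door operator 2 lost=not → no input occurs → does not occur.
Elevator stuck between floors [OR]: Door loop inoperative=occurs, Safety circuit down=not, Brake release lost=not, Outboard safety relay 2 fails=not → at least one input occurs → occurs.

Yes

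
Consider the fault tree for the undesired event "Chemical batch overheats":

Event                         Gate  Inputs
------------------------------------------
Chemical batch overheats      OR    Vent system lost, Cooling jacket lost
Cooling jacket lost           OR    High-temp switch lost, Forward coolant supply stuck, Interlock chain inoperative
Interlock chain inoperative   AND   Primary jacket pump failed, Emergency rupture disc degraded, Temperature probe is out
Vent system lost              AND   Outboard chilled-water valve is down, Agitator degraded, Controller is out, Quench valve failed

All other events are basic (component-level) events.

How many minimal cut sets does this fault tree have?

Vent system lost [AND]: one cut set from each child combined → 1 × 1 × 1 × 1 = 1 cut set(s).
Interlock chain inoperative [AND]: one cut set from each child combined → 1 × 1 × 1 = 1 cut set(s).
Cooling jacket lost [OR]: union of children's cut sets → 3 cut set(s).
Chemical batch overheats [OR]: union of children's cut sets → 4 cut set(s).
Minimal cut sets: {Agitator degraded, Controller is out, Outboard chilled-water valve is down, Quench valve failed}; {High-temp switch lost}; {Forward coolant supply stuck}; {Emergency rupture disc degraded, Primary jacket pump failed, Temperature probe is out}.

4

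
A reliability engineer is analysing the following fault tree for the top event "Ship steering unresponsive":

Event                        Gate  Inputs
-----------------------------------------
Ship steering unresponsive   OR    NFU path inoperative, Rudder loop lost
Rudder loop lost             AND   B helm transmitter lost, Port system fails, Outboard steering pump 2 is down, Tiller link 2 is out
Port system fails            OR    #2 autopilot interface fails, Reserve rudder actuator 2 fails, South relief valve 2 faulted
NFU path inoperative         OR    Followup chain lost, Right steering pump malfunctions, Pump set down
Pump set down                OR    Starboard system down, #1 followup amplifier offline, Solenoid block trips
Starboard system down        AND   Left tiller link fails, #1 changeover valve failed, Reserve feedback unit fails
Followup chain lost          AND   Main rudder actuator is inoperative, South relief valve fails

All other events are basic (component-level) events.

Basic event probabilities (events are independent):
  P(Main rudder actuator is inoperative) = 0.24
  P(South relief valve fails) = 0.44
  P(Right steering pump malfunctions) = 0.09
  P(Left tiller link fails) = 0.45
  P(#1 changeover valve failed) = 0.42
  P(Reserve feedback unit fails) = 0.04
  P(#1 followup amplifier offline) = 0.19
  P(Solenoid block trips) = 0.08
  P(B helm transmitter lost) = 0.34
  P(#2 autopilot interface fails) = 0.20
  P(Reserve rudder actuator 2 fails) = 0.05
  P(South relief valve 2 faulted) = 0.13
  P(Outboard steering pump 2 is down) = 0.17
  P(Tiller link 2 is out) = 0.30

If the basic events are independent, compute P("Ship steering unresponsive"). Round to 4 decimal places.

P(Followup chain lost) [AND] = 0.24 × 0.44 = 0.105600
P(Starboard system down) [AND] = 0.45 × 0.42 × 0.04 = 0.007560
P(Pump set down) [OR] = 1 − (1−0.007560) × (1−0.19) × (1−0.08) = 0.260434
P(NFU path inoperative) [OR] = 1 − (1−0.105600) × (1−0.09) × (1−0.260434) = 0.398064
P(Port system fails) [OR] = 1 − (1−0.20) × (1−0.05) × (1−0.13) = 0.338800
P(Rudder loop lost) [AND] = 0.34 × 0.338800 × 0.17 × 0.30 = 0.005875
P(Ship steering unresponsive) [OR] = 1 − (1−0.398064) × (1−0.005875) = 0.401600
Rounded to 4 decimal places: P(Ship steering unresponsive) ≈ 0.4016.

0.4016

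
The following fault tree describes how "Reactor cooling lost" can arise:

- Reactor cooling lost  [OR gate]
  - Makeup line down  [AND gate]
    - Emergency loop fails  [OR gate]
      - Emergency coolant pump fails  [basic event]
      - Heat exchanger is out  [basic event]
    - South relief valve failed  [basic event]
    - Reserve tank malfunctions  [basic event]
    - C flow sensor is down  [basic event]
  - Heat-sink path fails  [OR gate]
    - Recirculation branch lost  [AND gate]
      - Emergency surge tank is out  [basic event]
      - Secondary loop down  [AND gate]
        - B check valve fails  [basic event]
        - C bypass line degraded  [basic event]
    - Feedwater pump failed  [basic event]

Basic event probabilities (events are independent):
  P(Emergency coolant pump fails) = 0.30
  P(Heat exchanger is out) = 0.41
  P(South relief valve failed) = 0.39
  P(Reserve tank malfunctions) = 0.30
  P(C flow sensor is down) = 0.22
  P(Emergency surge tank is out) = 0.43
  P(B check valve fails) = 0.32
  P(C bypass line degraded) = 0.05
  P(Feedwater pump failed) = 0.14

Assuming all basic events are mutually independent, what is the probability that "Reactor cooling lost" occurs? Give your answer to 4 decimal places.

P(Emergency loop fails) [OR] = 1 − (1−0.30) × (1−0.41) = 0.587000
P(Makeup line down) [AND] = 0.587000 × 0.39 × 0.30 × 0.22 = 0.015109
P(Secondary loop down) [AND] = 0.32 × 0.05 = 0.016000
P(Recirculation branch lost) [AND] = 0.43 × 0.016000 = 0.006880
P(Heat-sink path fails) [OR] = 1 − (1−0.006880) × (1−0.14) = 0.145917
P(Reactor cooling lost) [OR] = 1 − (1−0.015109) × (1−0.145917) = 0.158821
Rounded to 4 decimal places: P(Reactor cooling lost) ≈ 0.1588.

0.1588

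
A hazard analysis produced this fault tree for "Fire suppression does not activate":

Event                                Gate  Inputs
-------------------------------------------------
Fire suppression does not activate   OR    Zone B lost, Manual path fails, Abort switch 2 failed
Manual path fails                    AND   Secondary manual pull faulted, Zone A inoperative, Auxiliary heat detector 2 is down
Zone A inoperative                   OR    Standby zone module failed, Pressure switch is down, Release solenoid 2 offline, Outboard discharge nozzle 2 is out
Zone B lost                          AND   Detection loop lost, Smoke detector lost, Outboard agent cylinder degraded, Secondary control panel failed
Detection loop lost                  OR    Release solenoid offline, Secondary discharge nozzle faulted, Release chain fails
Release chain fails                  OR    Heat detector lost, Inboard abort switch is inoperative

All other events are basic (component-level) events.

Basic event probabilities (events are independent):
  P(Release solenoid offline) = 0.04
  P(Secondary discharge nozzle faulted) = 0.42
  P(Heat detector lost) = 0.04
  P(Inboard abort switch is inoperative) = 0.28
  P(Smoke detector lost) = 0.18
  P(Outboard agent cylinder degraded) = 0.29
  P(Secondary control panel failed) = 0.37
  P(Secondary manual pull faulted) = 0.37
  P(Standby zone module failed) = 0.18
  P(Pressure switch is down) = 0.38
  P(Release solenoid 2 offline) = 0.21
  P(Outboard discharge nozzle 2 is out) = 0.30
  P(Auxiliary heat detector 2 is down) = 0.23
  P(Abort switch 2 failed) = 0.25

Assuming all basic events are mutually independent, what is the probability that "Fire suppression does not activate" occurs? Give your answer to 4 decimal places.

0.3042

P(Release chain fails) [OR] = 1 − (1−0.04) × (1−0.28) = 0.308800
P(Detection loop lost) [OR] = 1 − (1−0.04) × (1−0.42) × (1−0.308800) = 0.615140
P(Zone B lost) [AND] = 0.615140 × 0.18 × 0.29 × 0.37 = 0.011881
P(Zone A inoperative) [OR] = 1 − (1−0.18) × (1−0.38) × (1−0.21) × (1−0.30) = 0.718855
P(Manual path fails) [AND] = 0.37 × 0.718855 × 0.23 = 0.061175
P(Fire suppression does not activate) [OR] = 1 − (1−0.011881) × (1−0.061175) × (1−0.25) = 0.304247
Rounded to 4 decimal places: P(Fire suppression does not activate) ≈ 0.3042.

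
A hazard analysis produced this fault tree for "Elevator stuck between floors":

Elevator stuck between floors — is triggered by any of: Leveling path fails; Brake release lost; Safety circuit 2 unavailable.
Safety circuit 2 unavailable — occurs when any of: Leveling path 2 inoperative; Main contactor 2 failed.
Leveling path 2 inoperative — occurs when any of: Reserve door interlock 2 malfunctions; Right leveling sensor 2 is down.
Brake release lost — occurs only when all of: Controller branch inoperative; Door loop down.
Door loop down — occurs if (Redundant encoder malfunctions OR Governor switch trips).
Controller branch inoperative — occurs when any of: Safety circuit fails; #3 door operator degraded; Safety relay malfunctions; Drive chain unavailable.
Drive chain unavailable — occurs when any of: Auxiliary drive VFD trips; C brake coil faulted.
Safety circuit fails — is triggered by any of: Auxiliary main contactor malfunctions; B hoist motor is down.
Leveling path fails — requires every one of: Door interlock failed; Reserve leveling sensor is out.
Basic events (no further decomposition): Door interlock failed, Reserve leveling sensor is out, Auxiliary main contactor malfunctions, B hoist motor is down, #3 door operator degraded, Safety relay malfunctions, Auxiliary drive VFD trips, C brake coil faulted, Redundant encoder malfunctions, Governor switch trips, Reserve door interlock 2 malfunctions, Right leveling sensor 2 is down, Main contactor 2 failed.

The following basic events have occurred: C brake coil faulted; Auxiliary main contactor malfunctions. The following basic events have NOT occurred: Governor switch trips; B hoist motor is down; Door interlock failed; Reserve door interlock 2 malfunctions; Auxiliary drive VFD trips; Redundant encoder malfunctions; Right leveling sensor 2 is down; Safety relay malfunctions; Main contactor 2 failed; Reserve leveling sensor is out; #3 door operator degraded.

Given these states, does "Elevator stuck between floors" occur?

No

Leveling path fails [AND]: Door interlock failed=not, Reserve leveling sensor is out=not → not all inputs occur → does not occur.
Safety circuit fails [OR]: Auxiliary main contactor malfunctions=occurs, B hoist motor is down=not → at least one input occurs → occurs.
Drive chain unavailable [OR]: Auxiliary drive VFD trips=not, C brake coil faulted=occurs → at least one input occurs → occurs.
Controller branch inoperative [OR]: Safety circuit fails=occurs, #3 door operator degraded=not, Safety relay malfunctions=not, Drive chain unavailable=occurs → at least one input occurs → occurs.
Door loop down [OR]: Redundant encoder malfunctions=not, Governor switch trips=not → no input occurs → does not occur.
Brake release lost [AND]: Controller branch inoperative=occurs, Door loop down=not → not all inputs occur → does not occur.
Leveling path 2 inoperative [OR]: Reserve door interlock 2 malfunctions=not, Right leveling sensor 2 is down=not → no input occurs → does not occur.
Safety circuit 2 unavailable [OR]: Leveling path 2 inoperative=not, Main contactor 2 failed=not → no input occurs → does not occur.
Elevator stuck between floors [OR]: Leveling path fails=not, Brake release lost=not, Safety circuit 2 unavailable=not → no input occurs → does not occur.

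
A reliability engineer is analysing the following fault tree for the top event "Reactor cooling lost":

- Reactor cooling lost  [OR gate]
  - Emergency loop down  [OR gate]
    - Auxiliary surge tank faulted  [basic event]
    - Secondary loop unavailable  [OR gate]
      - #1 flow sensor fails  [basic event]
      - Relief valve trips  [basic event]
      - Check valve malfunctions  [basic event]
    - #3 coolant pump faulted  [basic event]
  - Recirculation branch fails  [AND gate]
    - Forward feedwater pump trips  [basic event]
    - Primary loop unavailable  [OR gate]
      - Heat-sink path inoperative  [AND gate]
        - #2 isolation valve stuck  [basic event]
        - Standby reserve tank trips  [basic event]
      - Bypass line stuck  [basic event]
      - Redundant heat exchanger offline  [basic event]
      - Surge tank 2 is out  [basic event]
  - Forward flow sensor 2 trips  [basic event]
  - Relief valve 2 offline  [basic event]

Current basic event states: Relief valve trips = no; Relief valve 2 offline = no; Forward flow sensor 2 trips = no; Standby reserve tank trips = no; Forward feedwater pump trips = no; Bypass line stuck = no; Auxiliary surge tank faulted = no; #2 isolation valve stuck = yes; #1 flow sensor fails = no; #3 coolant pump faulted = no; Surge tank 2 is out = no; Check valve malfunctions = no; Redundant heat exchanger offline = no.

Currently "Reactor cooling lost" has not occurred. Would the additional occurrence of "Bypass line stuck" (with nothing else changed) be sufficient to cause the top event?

No

Counterfactual: set "Bypass line stuck" to occurred.
Secondary loop unavailable [OR]: #1 flow sensor fails=not, Relief valve trips=not, Check valve malfunctions=not → no input occurs → does not occur.
Emergency loop down [OR]: Auxiliary surge tank faulted=not, Secondary loop unavailable=not, #3 coolant pump faulted=not → no input occurs → does not occur.
Heat-sink path inoperative [AND]: #2 isolation valve stuck=occurs, Standby reserve tank trips=not → not all inputs occur → does not occur.
Primary loop unavailable [OR]: Heat-sink path inoperative=not, Bypass line stuck=occurs, Redundant heat exchanger offline=not, Surge tank 2 is out=not → at least one input occurs → occurs.
Recirculation branch fails [AND]: Forward feedwater pump trips=not, Primary loop unavailable=occurs → not all inputs occur → does not occur.
Reactor cooling lost [OR]: Emergency loop down=not, Recirculation branch fails=not, Forward flow sensor 2 trips=not, Relief valve 2 offline=not → no input occurs → does not occur.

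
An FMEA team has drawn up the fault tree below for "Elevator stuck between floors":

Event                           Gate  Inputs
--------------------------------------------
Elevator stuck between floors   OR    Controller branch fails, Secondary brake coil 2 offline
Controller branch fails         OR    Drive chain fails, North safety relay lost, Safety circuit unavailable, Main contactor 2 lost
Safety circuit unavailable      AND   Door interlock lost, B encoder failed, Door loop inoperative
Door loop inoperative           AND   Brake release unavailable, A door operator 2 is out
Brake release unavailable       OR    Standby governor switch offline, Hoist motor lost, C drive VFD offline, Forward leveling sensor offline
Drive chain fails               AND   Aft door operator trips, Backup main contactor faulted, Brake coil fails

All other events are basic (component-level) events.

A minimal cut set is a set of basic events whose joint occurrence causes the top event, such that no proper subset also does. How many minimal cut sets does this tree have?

8

Drive chain fails [AND]: one cut set from each child combined → 1 × 1 × 1 = 1 cut set(s).
Brake release unavailable [OR]: union of children's cut sets → 4 cut set(s).
Door loop inoperative [AND]: one cut set from each child combined → 4 × 1 = 4 cut set(s).
Safety circuit unavailable [AND]: one cut set from each child combined → 1 × 1 × 4 = 4 cut set(s).
Controller branch fails [OR]: union of children's cut sets → 7 cut set(s).
Elevator stuck between floors [OR]: union of children's cut sets → 8 cut set(s).
Minimal cut sets: {Aft door operator trips, Backup main contactor faulted, Brake coil fails}; {North safety relay lost}; {A door operator 2 is out, B encoder failed, Door interlock lost, Standby governor switch offline}; {A door operator 2 is out, B encoder failed, Door interlock lost, Hoist motor lost}; {A door operator 2 is out, B encoder failed, C drive VFD offline, Door interlock lost}; {A door operator 2 is out, B encoder failed, Door interlock lost, Forward leveling sensor offline}; {Main contactor 2 lost}; {Secondary brake coil 2 offline}.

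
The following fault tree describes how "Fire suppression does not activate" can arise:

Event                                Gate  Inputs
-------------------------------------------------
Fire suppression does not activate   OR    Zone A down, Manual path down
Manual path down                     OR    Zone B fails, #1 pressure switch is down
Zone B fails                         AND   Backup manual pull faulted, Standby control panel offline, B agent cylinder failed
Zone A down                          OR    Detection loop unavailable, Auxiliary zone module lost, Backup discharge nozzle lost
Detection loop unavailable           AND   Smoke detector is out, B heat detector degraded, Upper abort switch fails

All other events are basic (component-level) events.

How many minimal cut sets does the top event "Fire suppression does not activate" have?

Detection loop unavailable [AND]: one cut set from each child combined → 1 × 1 × 1 = 1 cut set(s).
Zone A down [OR]: union of children's cut sets → 3 cut set(s).
Zone B fails [AND]: one cut set from each child combined → 1 × 1 × 1 = 1 cut set(s).
Manual path down [OR]: union of children's cut sets → 2 cut set(s).
Fire suppression does not activate [OR]: union of children's cut sets → 5 cut set(s).
Minimal cut sets: {B heat detector degraded, Smoke detector is out, Upper abort switch fails}; {Auxiliary zone module lost}; {Backup discharge nozzle lost}; {B agent cylinder failed, Backup manual pull faulted, Standby control panel offline}; {#1 pressure switch is down}.

5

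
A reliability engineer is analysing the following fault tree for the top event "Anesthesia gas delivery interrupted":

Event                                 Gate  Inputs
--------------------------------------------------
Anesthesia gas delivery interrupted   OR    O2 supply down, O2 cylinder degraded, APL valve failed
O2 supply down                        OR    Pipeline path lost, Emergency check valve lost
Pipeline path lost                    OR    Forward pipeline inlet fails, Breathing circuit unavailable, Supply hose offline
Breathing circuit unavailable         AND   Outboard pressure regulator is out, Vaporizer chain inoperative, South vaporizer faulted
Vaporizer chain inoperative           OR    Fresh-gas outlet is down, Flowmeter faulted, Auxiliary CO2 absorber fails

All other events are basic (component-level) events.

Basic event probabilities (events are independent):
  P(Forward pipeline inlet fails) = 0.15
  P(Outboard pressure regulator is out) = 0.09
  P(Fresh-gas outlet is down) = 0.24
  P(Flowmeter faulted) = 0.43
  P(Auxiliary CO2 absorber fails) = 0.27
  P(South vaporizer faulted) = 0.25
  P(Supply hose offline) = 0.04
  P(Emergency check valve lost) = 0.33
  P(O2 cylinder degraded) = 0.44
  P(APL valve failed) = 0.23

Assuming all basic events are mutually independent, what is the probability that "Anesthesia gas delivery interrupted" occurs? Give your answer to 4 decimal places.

0.7679

P(Vaporizer chain inoperative) [OR] = 1 − (1−0.24) × (1−0.43) × (1−0.27) = 0.683764
P(Breathing circuit unavailable) [AND] = 0.09 × 0.683764 × 0.25 = 0.015385
P(Pipeline path lost) [OR] = 1 − (1−0.15) × (1−0.015385) × (1−0.04) = 0.196554
P(O2 supply down) [OR] = 1 − (1−0.196554) × (1−0.33) = 0.461691
P(Anesthesia gas delivery interrupted) [OR] = 1 − (1−0.461691) × (1−0.44) × (1−0.23) = 0.767881
Rounded to 4 decimal places: P(Anesthesia gas delivery interrupted) ≈ 0.7679.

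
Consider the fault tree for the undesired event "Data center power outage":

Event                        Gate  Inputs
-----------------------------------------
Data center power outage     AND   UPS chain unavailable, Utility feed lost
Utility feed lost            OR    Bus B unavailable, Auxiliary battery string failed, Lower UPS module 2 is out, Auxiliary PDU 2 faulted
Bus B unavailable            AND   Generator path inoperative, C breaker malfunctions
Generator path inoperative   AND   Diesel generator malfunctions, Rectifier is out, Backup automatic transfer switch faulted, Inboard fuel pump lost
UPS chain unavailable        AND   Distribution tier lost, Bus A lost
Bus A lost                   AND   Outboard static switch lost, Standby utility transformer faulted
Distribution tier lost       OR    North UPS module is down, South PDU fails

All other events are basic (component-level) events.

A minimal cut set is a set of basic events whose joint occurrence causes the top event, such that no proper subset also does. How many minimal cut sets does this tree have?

8

Distribution tier lost [OR]: union of children's cut sets → 2 cut set(s).
Bus A lost [AND]: one cut set from each child combined → 1 × 1 = 1 cut set(s).
UPS chain unavailable [AND]: one cut set from each child combined → 2 × 1 = 2 cut set(s).
Generator path inoperative [AND]: one cut set from each child combined → 1 × 1 × 1 × 1 = 1 cut set(s).
Bus B unavailable [AND]: one cut set from each child combined → 1 × 1 = 1 cut set(s).
Utility feed lost [OR]: union of children's cut sets → 4 cut set(s).
Data center power outage [AND]: one cut set from each child combined → 2 × 4 = 8 cut set(s).
Minimal cut sets: {Backup automatic transfer switch faulted, C breaker malfunctions, Diesel generator malfunctions, Inboard fuel pump lost, North UPS module is down, Outboard static switch lost, Rectifier is out, Standby utility transformer faulted}; {Auxiliary battery string failed, North UPS module is down, Outboard static switch lost, Standby utility transformer faulted}; {Lower UPS module 2 is out, North UPS module is down, Outboard static switch lost, Standby utility transformer faulted}; {Auxiliary PDU 2 faulted, North UPS module is down, Outboard static switch lost, Standby utility transformer faulted}; {Backup automatic transfer switch faulted, C breaker malfunctions, Diesel generator malfunctions, Inboard fuel pump lost, Outboard static switch lost, Rectifier is out, South PDU fails, Standby utility transformer faulted}; {Auxiliary battery string failed, Outboard static switch lost, South PDU fails, Standby utility transformer faulted}; {Lower UPS module 2 is out, Outboard static switch lost, South PDU fails, Standby utility transformer faulted}; {Auxiliary PDU 2 faulted, Outboard static switch lost, South PDU fails, Standby utility transformer faulted}.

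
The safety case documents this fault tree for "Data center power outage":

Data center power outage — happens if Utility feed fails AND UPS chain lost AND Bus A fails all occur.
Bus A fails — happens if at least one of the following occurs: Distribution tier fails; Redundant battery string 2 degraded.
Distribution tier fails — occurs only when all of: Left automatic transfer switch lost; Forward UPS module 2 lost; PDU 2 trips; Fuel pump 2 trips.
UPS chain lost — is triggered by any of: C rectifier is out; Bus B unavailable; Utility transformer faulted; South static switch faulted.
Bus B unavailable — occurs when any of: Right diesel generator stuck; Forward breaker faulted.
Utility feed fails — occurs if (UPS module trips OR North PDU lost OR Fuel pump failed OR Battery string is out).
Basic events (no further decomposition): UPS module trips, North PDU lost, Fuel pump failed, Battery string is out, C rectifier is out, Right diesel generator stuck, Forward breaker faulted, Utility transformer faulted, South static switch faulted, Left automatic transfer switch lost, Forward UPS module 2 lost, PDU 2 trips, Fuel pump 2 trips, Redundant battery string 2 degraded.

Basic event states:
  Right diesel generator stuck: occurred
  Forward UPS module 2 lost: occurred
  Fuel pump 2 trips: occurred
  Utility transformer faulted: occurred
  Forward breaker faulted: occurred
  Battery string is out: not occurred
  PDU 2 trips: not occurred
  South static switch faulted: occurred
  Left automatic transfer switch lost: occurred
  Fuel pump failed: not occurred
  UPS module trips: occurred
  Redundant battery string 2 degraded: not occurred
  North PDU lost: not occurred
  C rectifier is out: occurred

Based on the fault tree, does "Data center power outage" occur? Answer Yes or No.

Utility feed fails [OR]: UPS module trips=occurs, North PDU lost=not, Fuel pump failed=not, Battery string is out=not → at least one input occurs → occurs.
Bus B unavailable [OR]: Right diesel generator stuck=occurs, Forward breaker faulted=occurs → at least one input occurs → occurs.
UPS chain lost [OR]: C rectifier is out=occurs, Bus B unavailable=occurs, Utility transformer faulted=occurs, South static switch faulted=occurs → at least one input occurs → occurs.
Distribution tier fails [AND]: Left automatic transfer switch lost=occurs, Forward UPS module 2 lost=occurs, PDU 2 trips=not, Fuel pump 2 trips=occurs → not all inputs occur → does not occur.
Bus A fails [OR]: Distribution tier fails=not, Redundant battery string 2 degraded=not → no input occurs → does not occur.
Data center power outage [AND]: Utility feed fails=occurs, UPS chain lost=occurs, Bus A fails=not → not all inputs occur → does not occur.

No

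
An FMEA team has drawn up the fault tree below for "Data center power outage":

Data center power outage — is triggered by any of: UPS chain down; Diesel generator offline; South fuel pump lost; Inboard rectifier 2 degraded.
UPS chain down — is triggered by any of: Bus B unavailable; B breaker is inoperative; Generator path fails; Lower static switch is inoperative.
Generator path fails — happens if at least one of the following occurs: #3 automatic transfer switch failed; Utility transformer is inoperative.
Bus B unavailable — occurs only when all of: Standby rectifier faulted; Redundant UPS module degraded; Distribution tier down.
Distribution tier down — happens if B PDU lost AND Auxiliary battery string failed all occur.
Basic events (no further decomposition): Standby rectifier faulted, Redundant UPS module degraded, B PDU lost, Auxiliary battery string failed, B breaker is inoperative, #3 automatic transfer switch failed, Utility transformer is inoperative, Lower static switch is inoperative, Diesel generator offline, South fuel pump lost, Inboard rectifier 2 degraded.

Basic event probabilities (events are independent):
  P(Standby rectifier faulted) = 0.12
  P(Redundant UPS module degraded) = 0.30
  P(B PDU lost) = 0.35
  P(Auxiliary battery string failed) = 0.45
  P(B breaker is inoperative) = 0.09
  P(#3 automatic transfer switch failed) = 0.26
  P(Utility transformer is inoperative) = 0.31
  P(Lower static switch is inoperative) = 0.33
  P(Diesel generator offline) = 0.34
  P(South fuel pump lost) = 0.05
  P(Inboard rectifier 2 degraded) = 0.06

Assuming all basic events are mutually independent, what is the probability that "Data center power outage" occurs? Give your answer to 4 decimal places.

P(Distribution tier down) [AND] = 0.35 × 0.45 = 0.157500
P(Bus B unavailable) [AND] = 0.12 × 0.30 × 0.157500 = 0.005670
P(Generator path fails) [OR] = 1 − (1−0.26) × (1−0.31) = 0.489400
P(UPS chain down) [OR] = 1 − (1−0.005670) × (1−0.09) × (1−0.489400) × (1−0.33) = 0.690452
P(Data center power outage) [OR] = 1 − (1−0.690452) × (1−0.34) × (1−0.05) × (1−0.06) = 0.817559
Rounded to 4 decimal places: P(Data center power outage) ≈ 0.8176.

0.8176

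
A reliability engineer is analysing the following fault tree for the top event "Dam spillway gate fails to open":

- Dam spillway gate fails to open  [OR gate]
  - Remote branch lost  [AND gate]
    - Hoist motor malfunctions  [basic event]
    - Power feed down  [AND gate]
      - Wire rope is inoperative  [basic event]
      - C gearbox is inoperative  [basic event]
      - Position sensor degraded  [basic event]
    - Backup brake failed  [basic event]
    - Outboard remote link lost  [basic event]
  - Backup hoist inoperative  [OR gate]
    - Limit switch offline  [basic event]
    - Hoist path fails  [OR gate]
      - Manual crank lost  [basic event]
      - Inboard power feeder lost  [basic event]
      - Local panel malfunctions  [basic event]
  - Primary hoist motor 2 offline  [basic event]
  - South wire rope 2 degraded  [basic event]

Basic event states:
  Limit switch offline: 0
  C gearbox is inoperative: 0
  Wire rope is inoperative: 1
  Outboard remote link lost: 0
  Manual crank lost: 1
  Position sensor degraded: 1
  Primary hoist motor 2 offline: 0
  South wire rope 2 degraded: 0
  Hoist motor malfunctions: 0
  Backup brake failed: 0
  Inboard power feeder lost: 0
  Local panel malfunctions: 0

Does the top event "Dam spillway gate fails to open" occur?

Power feed down [AND]: Wire rope is inoperative=occurs, C gearbox is inoperative=not, Position sensor degraded=occurs → not all inputs occur → does not occur.
Remote branch lost [AND]: Hoist motor malfunctions=not, Power feed down=not, Backup brake failed=not, Outboard remote link lost=not → not all inputs occur → does not occur.
Hoist path fails [OR]: Manual crank lost=occurs, Inboard power feeder lost=not, Local panel malfunctions=not → at least one input occurs → occurs.
Backup hoist inoperative [OR]: Limit switch offline=not, Hoist path fails=occurs → at least one input occurs → occurs.
Dam spillway gate fails to open [OR]: Remote branch lost=not, Backup hoist inoperative=occurs, Primary hoist motor 2 offline=not, South wire rope 2 degraded=not → at least one input occurs → occurs.

Yes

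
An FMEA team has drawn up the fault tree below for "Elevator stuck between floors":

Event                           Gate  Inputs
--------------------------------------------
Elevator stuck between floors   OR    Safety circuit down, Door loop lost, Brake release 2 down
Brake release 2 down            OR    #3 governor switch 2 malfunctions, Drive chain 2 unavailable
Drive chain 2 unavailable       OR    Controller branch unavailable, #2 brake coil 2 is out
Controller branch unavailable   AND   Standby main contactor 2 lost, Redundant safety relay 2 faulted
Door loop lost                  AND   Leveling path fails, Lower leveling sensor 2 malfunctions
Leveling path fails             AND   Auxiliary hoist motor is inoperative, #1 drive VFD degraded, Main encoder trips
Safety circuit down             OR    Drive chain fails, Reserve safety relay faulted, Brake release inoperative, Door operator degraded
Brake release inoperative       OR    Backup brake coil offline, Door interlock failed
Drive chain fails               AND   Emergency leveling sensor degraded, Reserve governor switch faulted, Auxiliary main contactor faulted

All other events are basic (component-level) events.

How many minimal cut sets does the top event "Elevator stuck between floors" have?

9

Drive chain fails [AND]: one cut set from each child combined → 1 × 1 × 1 = 1 cut set(s).
Brake release inoperative [OR]: union of children's cut sets → 2 cut set(s).
Safety circuit down [OR]: union of children's cut sets → 5 cut set(s).
Leveling path fails [AND]: one cut set from each child combined → 1 × 1 × 1 = 1 cut set(s).
Door loop lost [AND]: one cut set from each child combined → 1 × 1 = 1 cut set(s).
Controller branch unavailable [AND]: one cut set from each child combined → 1 × 1 = 1 cut set(s).
Drive chain 2 unavailable [OR]: union of children's cut sets → 2 cut set(s).
Brake release 2 down [OR]: union of children's cut sets → 3 cut set(s).
Elevator stuck between floors [OR]: union of children's cut sets → 9 cut set(s).
Minimal cut sets: {Auxiliary main contactor faulted, Emergency leveling sensor degraded, Reserve governor switch faulted}; {Reserve safety relay faulted}; {Backup brake coil offline}; {Door interlock failed}; {Door operator degraded}; {#1 drive VFD degraded, Auxiliary hoist motor is inoperative, Lower leveling sensor 2 malfunctions, Main encoder trips}; {#3 governor switch 2 malfunctions}; {Redundant safety relay 2 faulted, Standby main contactor 2 lost}; {#2 brake coil 2 is out}.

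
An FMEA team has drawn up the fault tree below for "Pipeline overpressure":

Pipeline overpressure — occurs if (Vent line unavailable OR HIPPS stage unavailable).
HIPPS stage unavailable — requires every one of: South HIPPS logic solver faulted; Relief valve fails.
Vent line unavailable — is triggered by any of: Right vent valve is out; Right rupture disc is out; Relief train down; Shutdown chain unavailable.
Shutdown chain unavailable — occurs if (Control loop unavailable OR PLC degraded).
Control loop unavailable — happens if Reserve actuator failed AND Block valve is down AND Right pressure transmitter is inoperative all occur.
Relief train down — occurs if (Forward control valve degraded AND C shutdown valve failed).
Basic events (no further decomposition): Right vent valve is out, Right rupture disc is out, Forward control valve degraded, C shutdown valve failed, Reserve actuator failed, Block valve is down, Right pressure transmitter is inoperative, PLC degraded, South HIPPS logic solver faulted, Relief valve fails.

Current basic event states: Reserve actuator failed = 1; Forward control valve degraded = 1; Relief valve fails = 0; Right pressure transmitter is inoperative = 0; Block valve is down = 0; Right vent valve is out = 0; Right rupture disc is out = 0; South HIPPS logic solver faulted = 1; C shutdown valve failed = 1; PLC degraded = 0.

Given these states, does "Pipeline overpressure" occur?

Yes

Relief train down [AND]: Forward control valve degraded=occurs, C shutdown valve failed=occurs → all inputs occur → occurs.
Control loop unavailable [AND]: Reserve actuator failed=occurs, Block valve is down=not, Right pressure transmitter is inoperative=not → not all inputs occur → does not occur.
Shutdown chain unavailable [OR]: Control loop unavailable=not, PLC degraded=not → no input occurs → does not occur.
Vent line unavailable [OR]: Right vent valve is out=not, Right rupture disc is out=not, Relief train down=occurs, Shutdown chain unavailable=not → at least one input occurs → occurs.
HIPPS stage unavailable [AND]: South HIPPS logic solver faulted=occurs, Relief valve fails=not → not all inputs occur → does not occur.
Pipeline overpressure [OR]: Vent line unavailable=occurs, HIPPS stage unavailable=not → at least one input occurs → occurs.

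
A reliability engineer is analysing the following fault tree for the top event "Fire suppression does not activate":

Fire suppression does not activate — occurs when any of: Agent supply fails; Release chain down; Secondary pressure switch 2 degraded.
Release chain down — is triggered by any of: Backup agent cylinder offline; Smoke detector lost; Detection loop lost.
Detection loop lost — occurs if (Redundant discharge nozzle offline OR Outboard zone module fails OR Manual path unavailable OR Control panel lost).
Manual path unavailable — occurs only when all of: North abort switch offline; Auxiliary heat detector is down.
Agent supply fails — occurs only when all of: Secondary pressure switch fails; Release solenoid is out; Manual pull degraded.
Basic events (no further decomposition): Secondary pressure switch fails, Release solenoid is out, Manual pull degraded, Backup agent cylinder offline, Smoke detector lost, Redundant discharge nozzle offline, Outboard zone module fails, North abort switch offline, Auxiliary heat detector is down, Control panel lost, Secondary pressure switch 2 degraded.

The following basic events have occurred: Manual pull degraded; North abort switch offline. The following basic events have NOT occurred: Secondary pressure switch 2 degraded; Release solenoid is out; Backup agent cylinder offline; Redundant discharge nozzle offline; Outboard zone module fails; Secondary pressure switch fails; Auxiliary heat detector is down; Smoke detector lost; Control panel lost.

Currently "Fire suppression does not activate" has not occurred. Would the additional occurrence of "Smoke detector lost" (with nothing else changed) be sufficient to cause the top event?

Counterfactual: set "Smoke detector lost" to occurred.
Agent supply fails [AND]: Secondary pressure switch fails=not, Release solenoid is out=not, Manual pull degraded=occurs → not all inputs occur → does not occur.
Manual path unavailable [AND]: North abort switch offline=occurs, Auxiliary heat detector is down=not → not all inputs occur → does not occur.
Detection loop lost [OR]: Redundant discharge nozzle offline=not, Outboard zone module fails=not, Manual path unavailable=not, Control panel lost=not → no input occurs → does not occur.
Release chain down [OR]: Backup agent cylinder offline=not, Smoke detector lost=occurs, Detection loop lost=not → at least one input occurs → occurs.
Fire suppression does not activate [OR]: Agent supply fails=not, Release chain down=occurs, Secondary pressure switch 2 degraded=not → at least one input occurs → occurs.

Yes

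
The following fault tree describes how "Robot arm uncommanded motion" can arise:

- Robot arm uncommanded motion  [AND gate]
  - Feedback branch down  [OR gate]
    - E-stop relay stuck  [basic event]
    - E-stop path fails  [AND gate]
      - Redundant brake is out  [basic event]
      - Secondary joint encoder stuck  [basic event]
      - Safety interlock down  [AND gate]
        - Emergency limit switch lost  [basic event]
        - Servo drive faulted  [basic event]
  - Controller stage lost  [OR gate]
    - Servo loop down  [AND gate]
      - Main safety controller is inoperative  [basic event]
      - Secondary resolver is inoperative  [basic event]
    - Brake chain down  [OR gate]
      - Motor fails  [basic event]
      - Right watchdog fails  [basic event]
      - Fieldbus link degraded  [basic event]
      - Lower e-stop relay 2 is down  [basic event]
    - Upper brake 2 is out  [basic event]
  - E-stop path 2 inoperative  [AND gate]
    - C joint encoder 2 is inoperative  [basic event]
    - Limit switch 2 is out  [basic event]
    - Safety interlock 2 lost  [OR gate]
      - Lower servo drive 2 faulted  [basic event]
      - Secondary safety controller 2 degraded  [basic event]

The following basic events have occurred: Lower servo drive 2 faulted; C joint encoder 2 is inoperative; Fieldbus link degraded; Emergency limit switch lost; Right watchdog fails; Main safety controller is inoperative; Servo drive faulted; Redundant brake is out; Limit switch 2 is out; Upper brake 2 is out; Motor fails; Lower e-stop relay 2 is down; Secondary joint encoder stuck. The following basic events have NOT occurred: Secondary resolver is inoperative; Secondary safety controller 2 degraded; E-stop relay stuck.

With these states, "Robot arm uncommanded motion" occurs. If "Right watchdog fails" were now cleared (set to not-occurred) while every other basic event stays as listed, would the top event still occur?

Counterfactual: set "Right watchdog fails" to not occurred.
Safety interlock down [AND]: Emergency limit switch lost=occurs, Servo drive faulted=occurs → all inputs occur → occurs.
E-stop path fails [AND]: Redundant brake is out=occurs, Secondary joint encoder stuck=occurs, Safety interlock down=occurs → all inputs occur → occurs.
Feedback branch down [OR]: E-stop relay stuck=not, E-stop path fails=occurs → at least one input occurs → occurs.
Servo loop down [AND]: Main safety controller is inoperative=occurs, Secondary resolver is inoperative=not → not all inputs occur → does not occur.
Brake chain down [OR]: Motor fails=occurs, Right watchdog fails=not, Fieldbus link degraded=occurs, Lower e-stop relay 2 is down=occurs → at least one input occurs → occurs.
Controller stage lost [OR]: Servo loop down=not, Brake chain down=occurs, Upper brake 2 is out=occurs → at least one input occurs → occurs.
Safety interlock 2 lost [OR]: Lower servo drive 2 faulted=occurs, Secondary safety controller 2 degraded=not → at least one input occurs → occurs.
E-stop path 2 inoperative [AND]: C joint encoder 2 is inoperative=occurs, Limit switch 2 is out=occurs, Safety interlock 2 lost=occurs → all inputs occur → occurs.
Robot arm uncommanded motion [AND]: Feedback branch down=occurs, Controller stage lost=occurs, E-stop path 2 inoperative=occurs → all inputs occur → occurs.

Yes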